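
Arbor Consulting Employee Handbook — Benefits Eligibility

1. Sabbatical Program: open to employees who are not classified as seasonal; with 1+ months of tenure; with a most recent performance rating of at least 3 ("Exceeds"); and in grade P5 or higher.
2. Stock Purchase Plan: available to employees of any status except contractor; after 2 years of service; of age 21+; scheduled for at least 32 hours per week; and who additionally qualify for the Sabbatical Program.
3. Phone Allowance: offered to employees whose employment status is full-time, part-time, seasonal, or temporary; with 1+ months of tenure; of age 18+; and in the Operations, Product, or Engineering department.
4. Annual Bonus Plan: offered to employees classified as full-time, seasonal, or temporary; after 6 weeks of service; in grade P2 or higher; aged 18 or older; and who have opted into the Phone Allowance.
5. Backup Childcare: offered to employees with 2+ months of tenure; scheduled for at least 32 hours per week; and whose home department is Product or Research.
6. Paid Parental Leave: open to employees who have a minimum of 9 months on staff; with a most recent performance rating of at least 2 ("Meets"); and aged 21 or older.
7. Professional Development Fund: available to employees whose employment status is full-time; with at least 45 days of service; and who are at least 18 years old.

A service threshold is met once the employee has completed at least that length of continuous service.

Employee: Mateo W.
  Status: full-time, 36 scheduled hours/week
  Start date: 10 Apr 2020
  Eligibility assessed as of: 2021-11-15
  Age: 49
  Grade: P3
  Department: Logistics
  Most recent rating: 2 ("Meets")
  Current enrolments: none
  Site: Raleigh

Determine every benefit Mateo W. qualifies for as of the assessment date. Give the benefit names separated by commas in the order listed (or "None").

Paid Parental Leave, Professional Development Fund

Service from 10 Apr 2020 to 2021-11-15: 584 days.
Sabbatical Program — status full-time ✓ (not excluded); service 584 days ≥ 1 month (≈30 days) ✓; rating 2 < 3 ✗ → not eligible.
Stock Purchase Plan — status full-time ✓ (not excluded); service 584 days < 2 years (≈730 days) ✗ → not eligible.
Phone Allowance — status full-time ✓; service 584 days ≥ 1 month (≈30 days) ✓; age 49 ≥ 18 ✓; dept Logistics ✗ → not eligible.
Annual Bonus Plan — status full-time ✓; service 584 days ≥ 6 weeks (≈42 days) ✓; grade P3 ≥ P2 ✓; age 49 ≥ 18 ✓; not enrolled in Phone Allowance ✗ → not eligible.
Backup Childcare — service 584 days ≥ 2 months (≈60 days) ✓; 36 hrs/wk ≥ 32 ✓; dept Logistics ✗ → not eligible.
Paid Parental Leave — service 584 days ≥ 9 months (≈270 days) ✓; rating 2 ≥ 2 ✓; age 49 ≥ 21 ✓ → eligible.
Professional Development Fund — status full-time ✓; service 584 days ≥ 45 days ✓; age 49 ≥ 18 ✓ → eligible.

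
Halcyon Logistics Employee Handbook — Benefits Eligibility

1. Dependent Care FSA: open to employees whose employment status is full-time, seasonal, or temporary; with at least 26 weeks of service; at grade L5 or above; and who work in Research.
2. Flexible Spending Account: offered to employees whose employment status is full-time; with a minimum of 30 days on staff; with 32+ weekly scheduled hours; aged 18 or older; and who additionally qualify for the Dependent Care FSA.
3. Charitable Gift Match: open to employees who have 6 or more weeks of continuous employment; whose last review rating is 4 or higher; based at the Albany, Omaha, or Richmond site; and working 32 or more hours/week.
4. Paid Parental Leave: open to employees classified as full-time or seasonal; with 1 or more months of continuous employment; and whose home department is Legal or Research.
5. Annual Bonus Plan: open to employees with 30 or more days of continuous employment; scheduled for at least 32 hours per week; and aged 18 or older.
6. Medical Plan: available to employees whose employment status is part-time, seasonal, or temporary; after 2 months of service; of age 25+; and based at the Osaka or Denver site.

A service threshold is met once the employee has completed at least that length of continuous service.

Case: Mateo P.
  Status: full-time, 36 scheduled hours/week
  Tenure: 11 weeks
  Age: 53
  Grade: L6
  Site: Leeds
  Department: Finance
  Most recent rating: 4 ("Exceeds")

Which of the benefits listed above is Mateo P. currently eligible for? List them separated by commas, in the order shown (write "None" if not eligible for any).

Annual Bonus Plan

Dependent Care FSA — status full-time ✓; service 11 weeks < 26 weeks ✗ → not eligible.
Flexible Spending Account — status full-time ✓; service 11 weeks ≥ 30 days ✓; 36 hrs/wk ≥ 32 ✓; age 53 ≥ 18 ✓; not eligible for Dependent Care FSA ✗ → not eligible.
Charitable Gift Match — service 11 weeks ≥ 6 weeks ✓; rating 4 ≥ 4 ✓; site Leeds ✗ (not Albany, Omaha, or Richmond) → not eligible.
Paid Parental Leave — status full-time ✓; service 11 weeks ≥ 1 month (≈30 days) ✓; dept Finance ✗ → not eligible.
Annual Bonus Plan — service 11 weeks ≥ 30 days ✓; 36 hrs/wk ≥ 32 ✓; age 53 ≥ 18 ✓ → eligible.
Medical Plan — status full-time ✗ (requires part-time, seasonal, or temporary) → not eligible.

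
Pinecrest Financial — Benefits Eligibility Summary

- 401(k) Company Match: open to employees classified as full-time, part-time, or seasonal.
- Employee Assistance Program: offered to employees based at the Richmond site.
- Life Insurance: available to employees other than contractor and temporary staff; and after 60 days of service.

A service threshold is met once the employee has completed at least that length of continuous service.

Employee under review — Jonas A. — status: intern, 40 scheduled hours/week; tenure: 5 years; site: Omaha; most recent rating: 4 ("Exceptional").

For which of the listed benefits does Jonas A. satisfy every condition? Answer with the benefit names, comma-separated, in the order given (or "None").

Life Insurance

401(k) Company Match — status intern ✗ (requires full-time, part-time, or seasonal) → not eligible.
Employee Assistance Program — site Omaha ✗ (not Richmond) → not eligible.
Life Insurance — status intern ✓ (not excluded); service 5 years ≥ 60 days ✓ → eligible.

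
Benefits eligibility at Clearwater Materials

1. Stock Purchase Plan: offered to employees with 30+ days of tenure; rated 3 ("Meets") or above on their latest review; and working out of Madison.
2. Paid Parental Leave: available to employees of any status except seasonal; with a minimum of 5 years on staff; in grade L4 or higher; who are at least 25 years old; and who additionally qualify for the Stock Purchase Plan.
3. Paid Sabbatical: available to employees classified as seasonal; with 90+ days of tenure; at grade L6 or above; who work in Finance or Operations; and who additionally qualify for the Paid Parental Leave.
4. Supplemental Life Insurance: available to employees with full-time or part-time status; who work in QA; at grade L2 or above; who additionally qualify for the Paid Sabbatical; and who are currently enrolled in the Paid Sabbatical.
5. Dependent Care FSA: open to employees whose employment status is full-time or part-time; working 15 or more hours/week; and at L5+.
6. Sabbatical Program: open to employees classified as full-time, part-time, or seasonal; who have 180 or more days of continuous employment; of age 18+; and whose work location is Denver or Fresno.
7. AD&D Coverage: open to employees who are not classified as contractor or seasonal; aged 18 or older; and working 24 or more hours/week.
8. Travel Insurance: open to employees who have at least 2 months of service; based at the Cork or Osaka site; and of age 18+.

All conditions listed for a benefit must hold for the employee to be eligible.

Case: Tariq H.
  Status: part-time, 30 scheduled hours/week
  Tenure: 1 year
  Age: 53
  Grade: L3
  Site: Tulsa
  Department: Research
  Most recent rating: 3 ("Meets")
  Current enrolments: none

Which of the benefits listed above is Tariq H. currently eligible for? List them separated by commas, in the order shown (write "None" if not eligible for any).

AD&D Coverage

Stock Purchase Plan — service 1 year ≥ 30 days ✓; rating 3 ≥ 3 ✓; site Tulsa ✗ (not Madison) → not eligible.
Paid Parental Leave — status part-time ✓ (not excluded); service 1 year < 5 years ✗ → not eligible.
Paid Sabbatical — status part-time ✗ (requires seasonal) → not eligible.
Supplemental Life Insurance — status part-time ✓; dept Research ✗ → not eligible.
Dependent Care FSA — status part-time ✓; 30 hrs/wk ≥ 15 ✓; grade L3 < L5 ✗ → not eligible.
Sabbatical Program — status part-time ✓; service 1 year ≥ 180 days ✓; age 53 ≥ 18 ✓; site Tulsa ✗ (not Denver or Fresno) → not eligible.
AD&D Coverage — status part-time ✓ (not excluded); age 53 ≥ 18 ✓; 30 hrs/wk ≥ 24 ✓ → eligible.
Travel Insurance — service 1 year ≥ 2 months (≈60 days) ✓; site Tulsa ✗ (not Cork or Osaka) → not eligible.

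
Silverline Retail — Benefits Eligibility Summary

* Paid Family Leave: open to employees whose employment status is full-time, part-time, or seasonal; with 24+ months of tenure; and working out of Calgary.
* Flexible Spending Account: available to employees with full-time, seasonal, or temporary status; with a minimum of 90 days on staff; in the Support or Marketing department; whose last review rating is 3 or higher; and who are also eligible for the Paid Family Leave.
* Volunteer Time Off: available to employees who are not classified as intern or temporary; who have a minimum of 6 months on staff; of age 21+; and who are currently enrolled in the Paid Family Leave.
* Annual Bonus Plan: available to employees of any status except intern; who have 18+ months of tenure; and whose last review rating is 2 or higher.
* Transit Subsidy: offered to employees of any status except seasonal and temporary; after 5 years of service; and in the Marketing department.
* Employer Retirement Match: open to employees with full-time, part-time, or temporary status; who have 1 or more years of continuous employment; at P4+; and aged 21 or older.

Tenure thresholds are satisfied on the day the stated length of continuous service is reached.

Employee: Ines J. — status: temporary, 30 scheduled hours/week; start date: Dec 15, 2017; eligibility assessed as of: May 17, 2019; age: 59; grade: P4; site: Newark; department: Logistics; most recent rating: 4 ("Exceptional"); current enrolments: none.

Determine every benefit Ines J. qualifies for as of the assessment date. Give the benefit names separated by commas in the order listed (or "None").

Service from Dec 15, 2017 to May 17, 2019: 518 days.
Paid Family Leave — status temporary ✗ (requires full-time, part-time, or seasonal) → not eligible.
Flexible Spending Account — status temporary ✓; service 518 days ≥ 90 days ✓; dept Logistics ✗ → not eligible.
Volunteer Time Off — status temporary ✗ (excluded) → not eligible.
Annual Bonus Plan — status temporary ✓ (not excluded); service 518 days < 18 months (≈540 days) ✗ → not eligible.
Transit Subsidy — status temporary ✗ (excluded) → not eligible.
Employer Retirement Match — status temporary ✓; service 518 days ≥ 1 year (≈365 days) ✓; grade P4 ≥ P4 ✓; age 59 ≥ 21 ✓ → eligible.

Employer Retirement Match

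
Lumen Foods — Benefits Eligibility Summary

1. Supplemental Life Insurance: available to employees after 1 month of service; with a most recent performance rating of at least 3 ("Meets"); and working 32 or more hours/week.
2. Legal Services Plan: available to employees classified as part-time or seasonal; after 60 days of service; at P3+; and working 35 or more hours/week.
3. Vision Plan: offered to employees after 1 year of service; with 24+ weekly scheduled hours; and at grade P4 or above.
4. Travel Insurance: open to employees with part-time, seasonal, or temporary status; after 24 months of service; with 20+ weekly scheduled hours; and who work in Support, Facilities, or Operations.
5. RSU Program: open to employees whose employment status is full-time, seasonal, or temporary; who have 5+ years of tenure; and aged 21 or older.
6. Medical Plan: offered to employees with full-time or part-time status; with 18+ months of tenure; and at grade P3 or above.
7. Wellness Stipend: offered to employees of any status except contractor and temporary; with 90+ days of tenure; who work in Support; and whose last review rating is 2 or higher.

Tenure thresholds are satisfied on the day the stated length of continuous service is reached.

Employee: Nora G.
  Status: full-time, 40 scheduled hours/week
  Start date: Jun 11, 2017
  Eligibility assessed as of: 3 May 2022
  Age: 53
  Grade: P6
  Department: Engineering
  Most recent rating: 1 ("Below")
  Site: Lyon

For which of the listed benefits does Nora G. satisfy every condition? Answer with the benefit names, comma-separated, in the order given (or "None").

Service from Jun 11, 2017 to 3 May 2022: 1787 days.
Supplemental Life Insurance — service 1787 days ≥ 1 month (≈30 days) ✓; rating 1 < 3 ✗ → not eligible.
Legal Services Plan — status full-time ✗ (requires part-time or seasonal) → not eligible.
Vision Plan — service 1787 days ≥ 1 year (≈365 days) ✓; 40 hrs/wk ≥ 24 ✓; grade P6 ≥ P4 ✓ → eligible.
Travel Insurance — status full-time ✗ (requires part-time, seasonal, or temporary) → not eligible.
RSU Program — status full-time ✓; service 1787 days < 5 years (≈1825 days) ✗ → not eligible.
Medical Plan — status full-time ✓; service 1787 days ≥ 18 months (≈540 days) ✓; grade P6 ≥ P3 ✓ → eligible.
Wellness Stipend — status full-time ✓ (not excluded); service 1787 days ≥ 90 days ✓; dept Engineering ✗ → not eligible.

Vision Plan, Medical Plan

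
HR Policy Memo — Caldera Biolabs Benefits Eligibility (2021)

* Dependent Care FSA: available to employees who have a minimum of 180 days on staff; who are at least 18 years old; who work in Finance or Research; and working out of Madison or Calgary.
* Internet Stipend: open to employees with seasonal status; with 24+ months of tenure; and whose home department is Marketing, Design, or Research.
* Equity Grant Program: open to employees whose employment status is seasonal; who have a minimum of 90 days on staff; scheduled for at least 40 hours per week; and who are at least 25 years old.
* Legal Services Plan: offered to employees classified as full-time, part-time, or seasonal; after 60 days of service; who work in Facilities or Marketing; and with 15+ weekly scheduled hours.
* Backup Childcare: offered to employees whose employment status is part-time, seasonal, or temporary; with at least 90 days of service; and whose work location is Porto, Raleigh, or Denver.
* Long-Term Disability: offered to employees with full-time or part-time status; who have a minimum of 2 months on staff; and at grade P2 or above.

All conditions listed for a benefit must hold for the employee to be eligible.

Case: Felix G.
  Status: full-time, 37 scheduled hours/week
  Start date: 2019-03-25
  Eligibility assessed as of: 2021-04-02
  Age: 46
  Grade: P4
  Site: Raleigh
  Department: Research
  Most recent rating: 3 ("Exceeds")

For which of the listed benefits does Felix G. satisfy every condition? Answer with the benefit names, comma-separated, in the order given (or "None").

Long-Term Disability

Service from 2019-03-25 to 2021-04-02: 739 days.
Dependent Care FSA — service 739 days ≥ 180 days ✓; age 46 ≥ 18 ✓; dept Research ✓; site Raleigh ✗ (not Madison or Calgary) → not eligible.
Internet Stipend — status full-time ✗ (requires seasonal) → not eligible.
Equity Grant Program — status full-time ✗ (requires seasonal) → not eligible.
Legal Services Plan — status full-time ✓; service 739 days ≥ 60 days ✓; dept Research ✗ → not eligible.
Backup Childcare — status full-time ✗ (requires part-time, seasonal, or temporary) → not eligible.
Long-Term Disability — status full-time ✓; service 739 days ≥ 2 months (≈60 days) ✓; grade P4 ≥ P2 ✓ → eligible.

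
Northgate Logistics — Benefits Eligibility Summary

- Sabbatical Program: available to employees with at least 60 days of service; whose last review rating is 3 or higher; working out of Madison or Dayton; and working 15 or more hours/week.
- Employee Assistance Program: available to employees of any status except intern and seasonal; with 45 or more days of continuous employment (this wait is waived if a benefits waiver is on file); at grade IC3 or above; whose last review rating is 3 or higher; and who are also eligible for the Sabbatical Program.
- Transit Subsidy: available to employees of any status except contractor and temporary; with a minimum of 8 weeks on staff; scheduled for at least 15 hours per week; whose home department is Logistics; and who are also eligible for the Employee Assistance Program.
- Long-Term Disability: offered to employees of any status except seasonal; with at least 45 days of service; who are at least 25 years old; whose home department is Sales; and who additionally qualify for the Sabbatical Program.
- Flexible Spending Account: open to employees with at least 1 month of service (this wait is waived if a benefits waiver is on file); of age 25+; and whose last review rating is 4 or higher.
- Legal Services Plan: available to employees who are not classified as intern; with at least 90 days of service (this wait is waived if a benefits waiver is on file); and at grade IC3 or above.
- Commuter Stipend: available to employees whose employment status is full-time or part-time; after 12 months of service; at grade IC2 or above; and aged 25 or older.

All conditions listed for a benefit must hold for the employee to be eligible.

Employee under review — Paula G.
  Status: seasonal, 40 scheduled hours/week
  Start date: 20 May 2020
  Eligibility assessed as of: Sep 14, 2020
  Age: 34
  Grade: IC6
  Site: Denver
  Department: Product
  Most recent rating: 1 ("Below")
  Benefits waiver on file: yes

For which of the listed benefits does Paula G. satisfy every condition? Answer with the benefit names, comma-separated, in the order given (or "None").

Legal Services Plan

Service from 20 May 2020 to Sep 14, 2020: 117 days.
Sabbatical Program — service 117 days ≥ 60 days ✓; rating 1 < 3 ✗ → not eligible.
Employee Assistance Program — status seasonal ✗ (excluded) → not eligible.
Transit Subsidy — status seasonal ✓ (not excluded); service 117 days ≥ 8 weeks (≈56 days) ✓; 40 hrs/wk ≥ 15 ✓; dept Product ✗ → not eligible.
Long-Term Disability — status seasonal ✗ (excluded) → not eligible.
Flexible Spending Account — benefits waiver on file ✓; age 34 ≥ 25 ✓; rating 1 < 4 ✗ → not eligible.
Legal Services Plan — status seasonal ✓ (not excluded); benefits waiver on file ✓; grade IC6 ≥ IC3 ✓ → eligible.
Commuter Stipend — status seasonal ✗ (requires full-time or part-time) → not eligible.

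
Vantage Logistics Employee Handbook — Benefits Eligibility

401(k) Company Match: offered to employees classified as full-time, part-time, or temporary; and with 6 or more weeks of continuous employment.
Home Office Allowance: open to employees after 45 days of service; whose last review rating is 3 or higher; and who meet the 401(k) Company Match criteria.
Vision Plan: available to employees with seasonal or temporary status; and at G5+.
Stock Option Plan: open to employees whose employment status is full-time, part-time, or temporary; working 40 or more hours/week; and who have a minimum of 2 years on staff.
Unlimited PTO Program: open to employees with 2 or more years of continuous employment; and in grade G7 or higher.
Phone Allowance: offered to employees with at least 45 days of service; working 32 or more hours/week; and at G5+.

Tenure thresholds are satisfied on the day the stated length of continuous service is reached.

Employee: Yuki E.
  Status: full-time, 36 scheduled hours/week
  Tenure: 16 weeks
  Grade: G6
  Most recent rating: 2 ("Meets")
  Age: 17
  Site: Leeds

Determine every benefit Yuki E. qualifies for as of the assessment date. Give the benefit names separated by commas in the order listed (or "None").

401(k) Company Match — status full-time ✓; service 16 weeks ≥ 6 weeks ✓ → eligible.
Home Office Allowance — service 16 weeks ≥ 45 days ✓; rating 2 < 3 ✗ → not eligible.
Vision Plan — status full-time ✗ (requires seasonal or temporary) → not eligible.
Stock Option Plan — status full-time ✓; 36 hrs/wk < 40 ✗ → not eligible.
Unlimited PTO Program — service 16 weeks < 2 years (≈730 days) ✗ → not eligible.
Phone Allowance — service 16 weeks ≥ 45 days ✓; 36 hrs/wk ≥ 32 ✓; grade G6 ≥ G5 ✓ → eligible.

401(k) Company Match, Phone Allowance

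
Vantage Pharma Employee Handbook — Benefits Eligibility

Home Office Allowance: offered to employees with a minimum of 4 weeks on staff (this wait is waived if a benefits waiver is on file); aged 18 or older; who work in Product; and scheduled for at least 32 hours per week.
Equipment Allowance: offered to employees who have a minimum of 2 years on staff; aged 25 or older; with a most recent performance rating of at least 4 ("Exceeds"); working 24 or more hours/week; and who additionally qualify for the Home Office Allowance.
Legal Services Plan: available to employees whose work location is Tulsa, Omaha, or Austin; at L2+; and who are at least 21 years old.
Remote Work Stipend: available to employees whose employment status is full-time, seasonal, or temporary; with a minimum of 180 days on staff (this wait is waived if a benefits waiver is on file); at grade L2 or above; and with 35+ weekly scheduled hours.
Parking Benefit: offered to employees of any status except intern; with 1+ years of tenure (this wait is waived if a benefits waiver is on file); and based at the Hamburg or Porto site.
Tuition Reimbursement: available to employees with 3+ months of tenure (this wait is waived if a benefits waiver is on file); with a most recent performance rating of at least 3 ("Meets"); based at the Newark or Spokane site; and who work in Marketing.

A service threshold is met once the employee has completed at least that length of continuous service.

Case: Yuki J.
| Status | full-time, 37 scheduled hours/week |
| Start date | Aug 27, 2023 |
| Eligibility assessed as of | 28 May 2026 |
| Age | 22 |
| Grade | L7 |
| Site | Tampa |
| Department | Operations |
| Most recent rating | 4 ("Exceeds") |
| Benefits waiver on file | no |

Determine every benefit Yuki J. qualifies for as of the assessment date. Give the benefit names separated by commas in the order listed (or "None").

Remote Work Stipend

Service from Aug 27, 2023 to 28 May 2026: 1005 days.
Home Office Allowance — no waiver, service 1005 days ≥ 4 weeks (≈28 days) ✓; age 22 ≥ 18 ✓; dept Operations ✗ → not eligible.
Equipment Allowance — service 1005 days ≥ 2 years (≈730 days) ✓; age 22 < 25 ✗ → not eligible.
Legal Services Plan — site Tampa ✗ (not Tulsa, Omaha, or Austin) → not eligible.
Remote Work Stipend — status full-time ✓; no waiver, service 1005 days ≥ 180 days ✓; grade L7 ≥ L2 ✓; 37 hrs/wk ≥ 35 ✓ → eligible.
Parking Benefit — status full-time ✓ (not excluded); no waiver, service 1005 days ≥ 1 year (≈365 days) ✓; site Tampa ✗ (not Hamburg or Porto) → not eligible.
Tuition Reimbursement — no waiver, service 1005 days ≥ 3 months (≈90 days) ✓; rating 4 ≥ 3 ✓; site Tampa ✗ (not Newark or Spokane) → not eligible.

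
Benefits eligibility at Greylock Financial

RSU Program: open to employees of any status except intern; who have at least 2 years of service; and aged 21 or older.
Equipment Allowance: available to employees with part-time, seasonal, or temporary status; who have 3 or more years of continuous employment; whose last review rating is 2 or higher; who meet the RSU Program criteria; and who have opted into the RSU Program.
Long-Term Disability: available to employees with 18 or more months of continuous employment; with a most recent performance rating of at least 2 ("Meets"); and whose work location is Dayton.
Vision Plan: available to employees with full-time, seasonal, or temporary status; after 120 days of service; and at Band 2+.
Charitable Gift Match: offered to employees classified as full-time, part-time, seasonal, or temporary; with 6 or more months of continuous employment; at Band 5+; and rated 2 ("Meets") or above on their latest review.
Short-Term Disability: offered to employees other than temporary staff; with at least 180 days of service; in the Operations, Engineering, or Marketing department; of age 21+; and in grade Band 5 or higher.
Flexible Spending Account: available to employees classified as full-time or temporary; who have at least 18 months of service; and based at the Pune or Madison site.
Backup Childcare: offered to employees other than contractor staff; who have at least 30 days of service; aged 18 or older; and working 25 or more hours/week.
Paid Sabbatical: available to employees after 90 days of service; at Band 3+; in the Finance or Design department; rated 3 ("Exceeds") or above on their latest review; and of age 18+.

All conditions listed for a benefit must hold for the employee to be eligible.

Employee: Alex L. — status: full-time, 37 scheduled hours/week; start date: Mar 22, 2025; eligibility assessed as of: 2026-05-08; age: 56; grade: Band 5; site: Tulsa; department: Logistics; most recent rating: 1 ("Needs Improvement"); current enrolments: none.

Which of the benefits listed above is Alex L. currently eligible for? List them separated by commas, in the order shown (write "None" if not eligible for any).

Service from Mar 22, 2025 to 2026-05-08: 412 days.
RSU Program — status full-time ✓ (not excluded); service 412 days < 2 years (≈730 days) ✗ → not eligible.
Equipment Allowance — status full-time ✗ (requires part-time, seasonal, or temporary) → not eligible.
Long-Term Disability — service 412 days < 18 months (≈540 days) ✗ → not eligible.
Vision Plan — status full-time ✓; service 412 days ≥ 120 days ✓; grade Band 5 ≥ Band 2 ✓ → eligible.
Charitable Gift Match — status full-time ✓; service 412 days ≥ 6 months (≈180 days) ✓; grade Band 5 ≥ Band 5 ✓; rating 1 < 2 ✗ → not eligible.
Short-Term Disability — status full-time ✓ (not excluded); service 412 days ≥ 180 days ✓; dept Logistics ✗ → not eligible.
Flexible Spending Account — status full-time ✓; service 412 days < 18 months (≈540 days) ✗ → not eligible.
Backup Childcare — status full-time ✓ (not excluded); service 412 days ≥ 30 days ✓; age 56 ≥ 18 ✓; 37 hrs/wk ≥ 25 ✓ → eligible.
Paid Sabbatical — service 412 days ≥ 90 days ✓; grade Band 5 ≥ Band 3 ✓; dept Logistics ✗ → not eligible.

Vision Plan, Backup Childcare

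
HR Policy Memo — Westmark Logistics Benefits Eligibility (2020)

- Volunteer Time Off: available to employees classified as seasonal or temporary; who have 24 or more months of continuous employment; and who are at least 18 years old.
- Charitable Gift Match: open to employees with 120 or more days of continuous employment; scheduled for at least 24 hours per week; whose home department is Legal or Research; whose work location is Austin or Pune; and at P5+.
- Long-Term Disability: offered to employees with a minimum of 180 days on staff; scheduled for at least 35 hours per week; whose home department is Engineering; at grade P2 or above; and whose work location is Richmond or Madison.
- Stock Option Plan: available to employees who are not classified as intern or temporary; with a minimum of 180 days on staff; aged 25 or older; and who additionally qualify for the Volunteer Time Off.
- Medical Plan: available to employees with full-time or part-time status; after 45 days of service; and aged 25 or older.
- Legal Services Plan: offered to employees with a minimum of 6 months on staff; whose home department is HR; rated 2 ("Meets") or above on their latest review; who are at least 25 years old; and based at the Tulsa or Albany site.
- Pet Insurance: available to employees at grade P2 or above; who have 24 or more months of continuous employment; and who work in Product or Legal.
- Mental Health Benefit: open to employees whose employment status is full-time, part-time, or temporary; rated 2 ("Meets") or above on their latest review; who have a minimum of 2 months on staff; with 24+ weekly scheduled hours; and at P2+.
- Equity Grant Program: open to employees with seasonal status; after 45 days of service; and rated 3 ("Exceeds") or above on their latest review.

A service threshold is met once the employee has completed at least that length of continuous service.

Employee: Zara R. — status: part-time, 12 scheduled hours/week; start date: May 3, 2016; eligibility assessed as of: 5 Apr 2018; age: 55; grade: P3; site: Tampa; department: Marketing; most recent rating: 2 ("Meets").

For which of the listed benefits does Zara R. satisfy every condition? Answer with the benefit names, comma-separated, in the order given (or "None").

Medical Plan

Service from May 3, 2016 to 5 Apr 2018: 702 days.
Volunteer Time Off — status part-time ✗ (requires seasonal or temporary) → not eligible.
Charitable Gift Match — service 702 days ≥ 120 days ✓; 12 hrs/wk < 24 ✗ → not eligible.
Long-Term Disability — service 702 days ≥ 180 days ✓; 12 hrs/wk < 35 ✗ → not eligible.
Stock Option Plan — status part-time ✓ (not excluded); service 702 days ≥ 180 days ✓; age 55 ≥ 25 ✓; not eligible for Volunteer Time Off ✗ → not eligible.
Medical Plan — status part-time ✓; service 702 days ≥ 45 days ✓; age 55 ≥ 25 ✓ → eligible.
Legal Services Plan — service 702 days ≥ 6 months (≈180 days) ✓; dept Marketing ✗ → not eligible.
Pet Insurance — grade P3 ≥ P2 ✓; service 702 days < 24 months (≈720 days) ✗ → not eligible.
Mental Health Benefit — status part-time ✓; rating 2 ≥ 2 ✓; service 702 days ≥ 2 months (≈60 days) ✓; 12 hrs/wk < 24 ✗ → not eligible.
Equity Grant Program — status part-time ✗ (requires seasonal) → not eligible.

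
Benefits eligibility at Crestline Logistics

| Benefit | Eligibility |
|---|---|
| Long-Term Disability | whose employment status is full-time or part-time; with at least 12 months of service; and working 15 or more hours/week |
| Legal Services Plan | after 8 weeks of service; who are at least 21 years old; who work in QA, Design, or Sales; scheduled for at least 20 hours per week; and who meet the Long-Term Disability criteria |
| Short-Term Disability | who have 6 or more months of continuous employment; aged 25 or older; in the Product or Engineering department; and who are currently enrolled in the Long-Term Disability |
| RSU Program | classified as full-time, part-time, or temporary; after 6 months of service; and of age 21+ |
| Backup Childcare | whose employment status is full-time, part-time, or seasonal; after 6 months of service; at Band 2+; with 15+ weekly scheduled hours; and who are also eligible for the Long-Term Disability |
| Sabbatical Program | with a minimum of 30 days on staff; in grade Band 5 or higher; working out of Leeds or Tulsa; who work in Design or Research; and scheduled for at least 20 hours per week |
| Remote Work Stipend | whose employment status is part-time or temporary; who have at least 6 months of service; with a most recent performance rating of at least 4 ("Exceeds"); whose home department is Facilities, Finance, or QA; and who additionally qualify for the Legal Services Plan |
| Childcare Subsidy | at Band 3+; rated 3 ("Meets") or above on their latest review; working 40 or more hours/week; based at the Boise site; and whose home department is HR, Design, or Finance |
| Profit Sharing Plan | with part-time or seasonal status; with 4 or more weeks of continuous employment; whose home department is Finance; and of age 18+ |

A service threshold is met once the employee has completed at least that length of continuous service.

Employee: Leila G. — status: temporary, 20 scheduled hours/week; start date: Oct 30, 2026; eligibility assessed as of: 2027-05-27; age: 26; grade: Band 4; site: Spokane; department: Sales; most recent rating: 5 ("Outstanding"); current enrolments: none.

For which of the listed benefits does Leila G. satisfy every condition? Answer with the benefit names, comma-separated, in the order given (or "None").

Service from Oct 30, 2026 to 2027-05-27: 209 days.
Long-Term Disability — status temporary ✗ (requires full-time or part-time) → not eligible.
Legal Services Plan — service 209 days ≥ 8 weeks (≈56 days) ✓; age 26 ≥ 21 ✓; dept Sales ✓; 20 hrs/wk ≥ 20 ✓; not eligible for Long-Term Disability ✗ → not eligible.
Short-Term Disability — service 209 days ≥ 6 months (≈180 days) ✓; age 26 ≥ 25 ✓; dept Sales ✗ → not eligible.
RSU Program — status temporary ✓; service 209 days ≥ 6 months (≈180 days) ✓; age 26 ≥ 21 ✓ → eligible.
Backup Childcare — status temporary ✗ (requires full-time, part-time, or seasonal) → not eligible.
Sabbatical Program — service 209 days ≥ 30 days ✓; grade Band 4 < Band 5 ✗ → not eligible.
Remote Work Stipend — status temporary ✓; service 209 days ≥ 6 months (≈180 days) ✓; rating 5 ≥ 4 ✓; dept Sales ✗ → not eligible.
Childcare Subsidy — grade Band 4 ≥ Band 3 ✓; rating 5 ≥ 3 ✓; 20 hrs/wk < 40 ✗ → not eligible.
Profit Sharing Plan — status temporary ✗ (requires part-time or seasonal) → not eligible.

RSU Program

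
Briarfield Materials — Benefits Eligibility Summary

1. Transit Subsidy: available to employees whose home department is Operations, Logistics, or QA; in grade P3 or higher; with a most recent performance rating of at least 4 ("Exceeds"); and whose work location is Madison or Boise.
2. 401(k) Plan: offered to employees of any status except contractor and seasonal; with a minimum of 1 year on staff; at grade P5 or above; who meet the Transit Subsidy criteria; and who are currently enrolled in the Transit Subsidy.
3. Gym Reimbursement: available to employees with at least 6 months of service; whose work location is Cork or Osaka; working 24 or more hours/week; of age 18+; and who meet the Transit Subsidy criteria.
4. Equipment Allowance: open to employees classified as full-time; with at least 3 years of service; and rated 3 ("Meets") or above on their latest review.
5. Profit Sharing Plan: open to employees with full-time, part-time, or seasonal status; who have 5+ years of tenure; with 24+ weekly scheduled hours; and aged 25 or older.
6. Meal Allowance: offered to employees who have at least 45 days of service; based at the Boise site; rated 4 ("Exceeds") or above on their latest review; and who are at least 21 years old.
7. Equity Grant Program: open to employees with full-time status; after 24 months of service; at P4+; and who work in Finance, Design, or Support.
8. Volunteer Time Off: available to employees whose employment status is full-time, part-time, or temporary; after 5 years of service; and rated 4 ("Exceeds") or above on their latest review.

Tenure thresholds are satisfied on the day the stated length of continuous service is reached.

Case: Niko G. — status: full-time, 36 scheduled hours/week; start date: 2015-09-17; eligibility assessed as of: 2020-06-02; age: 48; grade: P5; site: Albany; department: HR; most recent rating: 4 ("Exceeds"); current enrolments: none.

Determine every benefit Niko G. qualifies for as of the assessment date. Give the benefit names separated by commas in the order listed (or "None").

Equipment Allowance

Service from 2015-09-17 to 2020-06-02: 1720 days.
Transit Subsidy — dept HR ✗ → not eligible.
401(k) Plan — status full-time ✓ (not excluded); service 1720 days ≥ 1 year (≈365 days) ✓; grade P5 ≥ P5 ✓; not eligible for Transit Subsidy ✗ → not eligible.
Gym Reimbursement — service 1720 days ≥ 6 months (≈180 days) ✓; site Albany ✗ (not Cork or Osaka) → not eligible.
Equipment Allowance — status full-time ✓; service 1720 days ≥ 3 years (≈1095 days) ✓; rating 4 ≥ 3 ✓ → eligible.
Profit Sharing Plan — status full-time ✓; service 1720 days < 5 years (≈1825 days) ✗ → not eligible.
Meal Allowance — service 1720 days ≥ 45 days ✓; site Albany ✗ (not Boise) → not eligible.
Equity Grant Program — status full-time ✓; service 1720 days ≥ 24 months (≈720 days) ✓; grade P5 ≥ P4 ✓; dept HR ✗ → not eligible.
Volunteer Time Off — status full-time ✓; service 1720 days < 5 years (≈1825 days) ✗ → not eligible.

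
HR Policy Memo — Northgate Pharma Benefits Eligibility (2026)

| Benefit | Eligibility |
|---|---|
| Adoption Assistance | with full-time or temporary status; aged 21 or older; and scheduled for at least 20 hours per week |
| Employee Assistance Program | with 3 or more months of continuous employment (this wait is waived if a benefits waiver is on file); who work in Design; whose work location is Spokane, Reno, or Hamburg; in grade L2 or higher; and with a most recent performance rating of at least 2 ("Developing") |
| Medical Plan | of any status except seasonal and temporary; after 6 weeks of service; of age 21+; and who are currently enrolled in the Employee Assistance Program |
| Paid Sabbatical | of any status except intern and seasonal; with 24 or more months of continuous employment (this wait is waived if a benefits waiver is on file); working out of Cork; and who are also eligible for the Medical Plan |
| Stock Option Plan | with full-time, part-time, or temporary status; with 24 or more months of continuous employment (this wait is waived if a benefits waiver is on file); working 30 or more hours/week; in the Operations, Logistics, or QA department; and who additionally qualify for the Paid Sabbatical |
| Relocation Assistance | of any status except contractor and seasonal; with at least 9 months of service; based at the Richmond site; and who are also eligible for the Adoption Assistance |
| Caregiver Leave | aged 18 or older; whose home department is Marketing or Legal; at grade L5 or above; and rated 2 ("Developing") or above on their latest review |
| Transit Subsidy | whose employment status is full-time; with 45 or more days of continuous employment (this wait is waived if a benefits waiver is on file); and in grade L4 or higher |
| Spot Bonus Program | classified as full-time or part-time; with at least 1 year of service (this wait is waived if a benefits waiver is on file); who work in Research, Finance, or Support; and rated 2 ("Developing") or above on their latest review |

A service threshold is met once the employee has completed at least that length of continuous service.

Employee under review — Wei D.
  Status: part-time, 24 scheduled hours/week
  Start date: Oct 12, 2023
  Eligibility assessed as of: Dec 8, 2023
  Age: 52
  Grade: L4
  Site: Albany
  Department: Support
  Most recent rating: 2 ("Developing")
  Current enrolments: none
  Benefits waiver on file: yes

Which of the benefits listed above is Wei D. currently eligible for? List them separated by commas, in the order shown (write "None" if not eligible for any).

Service from Oct 12, 2023 to Dec 8, 2023: 57 days.
Adoption Assistance — status part-time ✗ (requires full-time or temporary) → not eligible.
Employee Assistance Program — benefits waiver on file ✓; dept Support ✗ → not eligible.
Medical Plan — status part-time ✓ (not excluded); service 57 days ≥ 6 weeks (≈42 days) ✓; age 52 ≥ 21 ✓; not enrolled in Employee Assistance Program ✗ → not eligible.
Paid Sabbatical — status part-time ✓ (not excluded); benefits waiver on file ✓; site Albany ✗ (not Cork) → not eligible.
Stock Option Plan — status part-time ✓; benefits waiver on file ✓; 24 hrs/wk < 30 ✗ → not eligible.
Relocation Assistance — status part-time ✓ (not excluded); service 57 days < 9 months (≈270 days) ✗ → not eligible.
Caregiver Leave — age 52 ≥ 18 ✓; dept Support ✗ → not eligible.
Transit Subsidy — status part-time ✗ (requires full-time) → not eligible.
Spot Bonus Program — status part-time ✓; benefits waiver on file ✓; dept Support ✓; rating 2 ≥ 2 ✓ → eligible.

Spot Bonus Program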